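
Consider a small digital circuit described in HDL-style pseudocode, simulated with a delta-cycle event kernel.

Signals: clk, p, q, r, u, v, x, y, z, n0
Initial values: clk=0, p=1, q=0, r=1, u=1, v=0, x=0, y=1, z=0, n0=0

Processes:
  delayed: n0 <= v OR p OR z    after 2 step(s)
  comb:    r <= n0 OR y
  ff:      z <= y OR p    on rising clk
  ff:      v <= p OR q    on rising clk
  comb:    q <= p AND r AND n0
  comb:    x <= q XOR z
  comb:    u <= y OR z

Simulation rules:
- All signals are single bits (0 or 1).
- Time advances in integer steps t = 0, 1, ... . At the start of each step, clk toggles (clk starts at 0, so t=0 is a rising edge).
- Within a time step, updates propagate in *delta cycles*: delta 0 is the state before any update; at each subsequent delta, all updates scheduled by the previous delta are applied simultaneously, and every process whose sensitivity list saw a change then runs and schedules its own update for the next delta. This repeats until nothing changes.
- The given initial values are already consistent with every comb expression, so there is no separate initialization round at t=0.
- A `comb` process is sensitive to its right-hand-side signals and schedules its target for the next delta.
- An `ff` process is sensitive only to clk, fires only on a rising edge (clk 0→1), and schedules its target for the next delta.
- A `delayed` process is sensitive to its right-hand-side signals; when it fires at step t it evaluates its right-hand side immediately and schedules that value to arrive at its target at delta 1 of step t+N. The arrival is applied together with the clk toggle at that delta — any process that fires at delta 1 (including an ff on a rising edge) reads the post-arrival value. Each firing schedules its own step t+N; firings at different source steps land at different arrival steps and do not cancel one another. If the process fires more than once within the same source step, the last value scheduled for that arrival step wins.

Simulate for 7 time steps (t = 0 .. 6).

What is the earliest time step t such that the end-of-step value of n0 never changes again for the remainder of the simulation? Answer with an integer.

t0.Δ0 q=0 x=0 clk=0 z=0 u=1 r=1 v=0 n0=0 p=1 y=1
t0.Δ1 q=0 x=0 clk=1 z=0 u=1 r=1 v=0 n0=0 p=1 y=1
t0.Δ2 q=0 x=0 clk=1 z=1 u=1 r=1 v=1 n0=0 p=1 y=1
t0.Δ3 q=0 x=1 clk=1 z=1 u=1 r=1 v=1 n0=0 p=1 y=1
t1.Δ0 q=0 x=1 clk=1 z=1 u=1 r=1 v=1 n0=0 p=1 y=1
t1.Δ1 q=0 x=1 clk=0 z=1 u=1 r=1 v=1 n0=0 p=1 y=1
t2.Δ0 q=0 x=1 clk=0 z=1 u=1 r=1 v=1 n0=0 p=1 y=1
t2.Δ1 q=0 x=1 clk=1 z=1 u=1 r=1 v=1 n0=1 p=1 y=1
t2.Δ2 q=1 x=1 clk=1 z=1 u=1 r=1 v=1 n0=1 p=1 y=1
t2.Δ3 q=1 x=0 clk=1 z=1 u=1 r=1 v=1 n0=1 p=1 y=1
t3.Δ0 q=1 x=0 clk=1 z=1 u=1 r=1 v=1 n0=1 p=1 y=1
t3.Δ1 q=1 x=0 clk=0 z=1 u=1 r=1 v=1 n0=1 p=1 y=1
t4.Δ0 q=1 x=0 clk=0 z=1 u=1 r=1 v=1 n0=1 p=1 y=1
t4.Δ1 q=1 x=0 clk=1 z=1 u=1 r=1 v=1 n0=1 p=1 y=1
t5.Δ0 q=1 x=0 clk=1 z=1 u=1 r=1 v=1 n0=1 p=1 y=1
t5.Δ1 q=1 x=0 clk=0 z=1 u=1 r=1 v=1 n0=1 p=1 y=1
t6.Δ0 q=1 x=0 clk=0 z=1 u=1 r=1 v=1 n0=1 p=1 y=1
t6.Δ1 q=1 x=0 clk=1 z=1 u=1 r=1 v=1 n0=1 p=1 y=1

2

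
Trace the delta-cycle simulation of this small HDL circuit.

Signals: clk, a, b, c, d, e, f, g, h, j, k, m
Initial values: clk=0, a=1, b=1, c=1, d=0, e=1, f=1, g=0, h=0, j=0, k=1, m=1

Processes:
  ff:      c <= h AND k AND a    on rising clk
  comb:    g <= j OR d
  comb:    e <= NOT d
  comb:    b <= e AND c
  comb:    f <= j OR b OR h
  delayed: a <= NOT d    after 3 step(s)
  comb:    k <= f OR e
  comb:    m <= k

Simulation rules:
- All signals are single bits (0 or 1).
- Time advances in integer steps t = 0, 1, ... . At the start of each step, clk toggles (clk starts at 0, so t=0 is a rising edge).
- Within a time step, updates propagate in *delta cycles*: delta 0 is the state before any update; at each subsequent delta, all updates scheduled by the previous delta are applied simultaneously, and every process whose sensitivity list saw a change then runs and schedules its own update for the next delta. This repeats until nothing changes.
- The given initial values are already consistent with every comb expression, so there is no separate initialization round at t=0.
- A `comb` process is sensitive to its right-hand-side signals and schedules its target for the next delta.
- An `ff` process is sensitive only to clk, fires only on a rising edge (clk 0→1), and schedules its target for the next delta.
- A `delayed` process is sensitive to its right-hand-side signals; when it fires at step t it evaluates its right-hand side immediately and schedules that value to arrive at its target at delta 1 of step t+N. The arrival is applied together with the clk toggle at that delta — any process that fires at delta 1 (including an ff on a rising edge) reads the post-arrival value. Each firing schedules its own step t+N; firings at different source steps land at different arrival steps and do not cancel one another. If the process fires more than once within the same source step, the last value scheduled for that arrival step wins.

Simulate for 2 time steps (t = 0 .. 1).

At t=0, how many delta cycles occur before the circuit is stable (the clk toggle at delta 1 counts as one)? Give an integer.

4

t=0 Δ0: j=0 e=1 a=1 clk=0 h=0 b=1 g=0 d=0 m=1 f=1 c=1 k=1
  Δ1: clk:0→1
  Δ2: c:1→0
  Δ3: b:1→0
  Δ4: f:1→0
  (4Δ to stable)
t=1 Δ0: j=0 e=1 a=1 clk=1 h=0 b=0 g=0 d=0 m=1 f=0 c=0 k=1
  Δ1: clk:1→0
  (1Δ to stable)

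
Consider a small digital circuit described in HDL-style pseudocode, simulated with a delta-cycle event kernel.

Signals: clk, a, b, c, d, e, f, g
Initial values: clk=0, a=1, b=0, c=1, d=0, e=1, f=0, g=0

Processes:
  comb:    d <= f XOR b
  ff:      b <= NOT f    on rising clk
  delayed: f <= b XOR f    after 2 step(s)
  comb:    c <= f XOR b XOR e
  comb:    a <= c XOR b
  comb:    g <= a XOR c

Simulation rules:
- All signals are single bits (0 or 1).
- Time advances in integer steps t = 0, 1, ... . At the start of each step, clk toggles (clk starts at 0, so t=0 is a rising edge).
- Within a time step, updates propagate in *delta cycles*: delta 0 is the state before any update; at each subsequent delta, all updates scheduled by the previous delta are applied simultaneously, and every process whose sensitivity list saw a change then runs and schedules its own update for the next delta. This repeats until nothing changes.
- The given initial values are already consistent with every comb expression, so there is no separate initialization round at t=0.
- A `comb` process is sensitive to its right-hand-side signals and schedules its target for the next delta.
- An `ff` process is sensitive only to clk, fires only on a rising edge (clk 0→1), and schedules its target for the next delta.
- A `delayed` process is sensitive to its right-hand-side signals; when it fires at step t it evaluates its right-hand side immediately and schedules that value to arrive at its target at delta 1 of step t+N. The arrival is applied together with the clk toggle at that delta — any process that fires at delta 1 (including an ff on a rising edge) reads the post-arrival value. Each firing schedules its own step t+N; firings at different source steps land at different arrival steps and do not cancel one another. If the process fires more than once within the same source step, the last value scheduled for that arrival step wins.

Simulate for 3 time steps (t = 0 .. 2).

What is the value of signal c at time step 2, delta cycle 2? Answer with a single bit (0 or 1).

1

t0.Δ0 c=1 f=0 g=0 a=1 b=0 e=1 d=0 clk=0
t0.Δ1 c=1 f=0 g=0 a=1 b=0 e=1 d=0 clk=1
t0.Δ2 c=1 f=0 g=0 a=1 b=1 e=1 d=0 clk=1
t0.Δ3 c=0 f=0 g=0 a=0 b=1 e=1 d=1 clk=1
t0.Δ4 c=0 f=0 g=0 a=1 b=1 e=1 d=1 clk=1
t0.Δ5 c=0 f=0 g=1 a=1 b=1 e=1 d=1 clk=1
t1.Δ0 c=0 f=0 g=1 a=1 b=1 e=1 d=1 clk=1
t1.Δ1 c=0 f=0 g=1 a=1 b=1 e=1 d=1 clk=0
t2.Δ0 c=0 f=0 g=1 a=1 b=1 e=1 d=1 clk=0
t2.Δ1 c=0 f=1 g=1 a=1 b=1 e=1 d=1 clk=1
t2.Δ2 c=1 f=1 g=1 a=1 b=0 e=1 d=0 clk=1
t2.Δ3 c=0 f=1 g=0 a=1 b=0 e=1 d=1 clk=1
t2.Δ4 c=0 f=1 g=1 a=0 b=0 e=1 d=1 clk=1
t2.Δ5 c=0 f=1 g=0 a=0 b=0 e=1 d=1 clk=1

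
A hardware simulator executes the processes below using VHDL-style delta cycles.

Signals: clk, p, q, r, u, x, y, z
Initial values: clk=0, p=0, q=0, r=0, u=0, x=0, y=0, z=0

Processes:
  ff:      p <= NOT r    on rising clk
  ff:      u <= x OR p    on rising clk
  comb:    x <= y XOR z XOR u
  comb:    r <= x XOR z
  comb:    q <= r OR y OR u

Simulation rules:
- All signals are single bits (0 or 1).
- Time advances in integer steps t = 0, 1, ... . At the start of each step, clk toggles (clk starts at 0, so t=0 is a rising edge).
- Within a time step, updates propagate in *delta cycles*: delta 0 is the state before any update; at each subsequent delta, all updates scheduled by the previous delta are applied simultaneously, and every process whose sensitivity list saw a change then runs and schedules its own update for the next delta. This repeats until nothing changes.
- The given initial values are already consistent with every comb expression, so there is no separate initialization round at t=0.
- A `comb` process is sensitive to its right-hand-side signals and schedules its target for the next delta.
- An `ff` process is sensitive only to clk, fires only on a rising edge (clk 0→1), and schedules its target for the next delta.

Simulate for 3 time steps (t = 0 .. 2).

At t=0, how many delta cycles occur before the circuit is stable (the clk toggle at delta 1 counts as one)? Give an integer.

2

[bits: q,y,z,p,x,u,clk,r]
t=0: Δ0=00000000 Δ1=00000010 Δ2=00010010 | 2Δ
t=1: Δ0=00010010 Δ1=00010000 | 1Δ
t=2: Δ0=00010000 Δ1=00010010 Δ2=00010110 Δ3=10011110 Δ4=10011111 | 4Δ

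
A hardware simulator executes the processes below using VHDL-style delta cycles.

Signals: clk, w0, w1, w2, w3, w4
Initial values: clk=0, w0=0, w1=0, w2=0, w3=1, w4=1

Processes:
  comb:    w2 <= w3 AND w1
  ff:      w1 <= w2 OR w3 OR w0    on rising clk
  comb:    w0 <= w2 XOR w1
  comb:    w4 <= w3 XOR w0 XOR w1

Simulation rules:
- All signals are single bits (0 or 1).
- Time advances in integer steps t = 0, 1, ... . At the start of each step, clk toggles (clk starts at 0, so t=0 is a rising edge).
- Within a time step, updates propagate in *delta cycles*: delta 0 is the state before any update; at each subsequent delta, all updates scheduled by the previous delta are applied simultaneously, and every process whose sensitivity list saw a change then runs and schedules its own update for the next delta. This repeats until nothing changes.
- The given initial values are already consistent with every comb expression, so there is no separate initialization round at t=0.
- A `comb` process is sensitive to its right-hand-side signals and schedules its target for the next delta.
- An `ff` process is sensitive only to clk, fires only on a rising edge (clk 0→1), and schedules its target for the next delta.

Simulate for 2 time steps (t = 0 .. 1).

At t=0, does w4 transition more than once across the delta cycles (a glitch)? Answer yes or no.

yes

[bits: w0,clk,w3,w2,w1,w4]
t=0: Δ0=001001 Δ1=011001 Δ2=011011 Δ3=111110 Δ4=011111 Δ5=011110 | 5Δ
t=1: Δ0=011110 Δ1=001110 | 1Δ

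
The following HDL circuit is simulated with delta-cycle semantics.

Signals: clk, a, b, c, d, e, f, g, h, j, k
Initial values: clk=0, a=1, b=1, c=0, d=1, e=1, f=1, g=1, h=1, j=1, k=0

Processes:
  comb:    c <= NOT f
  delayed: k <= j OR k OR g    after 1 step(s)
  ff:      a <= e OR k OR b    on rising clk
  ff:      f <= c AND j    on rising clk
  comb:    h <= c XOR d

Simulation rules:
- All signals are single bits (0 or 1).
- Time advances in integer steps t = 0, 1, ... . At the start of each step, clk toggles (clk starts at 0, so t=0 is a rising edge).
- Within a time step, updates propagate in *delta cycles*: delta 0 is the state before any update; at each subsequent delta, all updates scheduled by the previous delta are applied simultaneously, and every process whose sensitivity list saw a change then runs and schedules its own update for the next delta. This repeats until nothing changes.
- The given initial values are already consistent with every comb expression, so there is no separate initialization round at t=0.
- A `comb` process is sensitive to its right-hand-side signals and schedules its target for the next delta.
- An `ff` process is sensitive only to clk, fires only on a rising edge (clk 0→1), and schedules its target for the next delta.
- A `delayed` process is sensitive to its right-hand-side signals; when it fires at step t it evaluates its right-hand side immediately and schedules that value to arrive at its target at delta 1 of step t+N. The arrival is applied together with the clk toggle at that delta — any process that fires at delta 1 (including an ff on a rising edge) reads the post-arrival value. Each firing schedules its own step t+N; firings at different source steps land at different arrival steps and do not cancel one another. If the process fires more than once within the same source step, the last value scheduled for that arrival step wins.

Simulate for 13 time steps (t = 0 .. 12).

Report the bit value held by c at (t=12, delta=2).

t0.Δ0 f=1 h=1 c=0 d=1 g=1 clk=0 b=1 j=1 e=1 a=1 k=0
t0.Δ1 f=1 h=1 c=0 d=1 g=1 clk=1 b=1 j=1 e=1 a=1 k=0
t0.Δ2 f=0 h=1 c=0 d=1 g=1 clk=1 b=1 j=1 e=1 a=1 k=0
t0.Δ3 f=0 h=1 c=1 d=1 g=1 clk=1 b=1 j=1 e=1 a=1 k=0
t0.Δ4 f=0 h=0 c=1 d=1 g=1 clk=1 b=1 j=1 e=1 a=1 k=0
t1.Δ0 f=0 h=0 c=1 d=1 g=1 clk=1 b=1 j=1 e=1 a=1 k=0
t1.Δ1 f=0 h=0 c=1 d=1 g=1 clk=0 b=1 j=1 e=1 a=1 k=0
t2.Δ0 f=0 h=0 c=1 d=1 g=1 clk=0 b=1 j=1 e=1 a=1 k=0
t2.Δ1 f=0 h=0 c=1 d=1 g=1 clk=1 b=1 j=1 e=1 a=1 k=0
t2.Δ2 f=1 h=0 c=1 d=1 g=1 clk=1 b=1 j=1 e=1 a=1 k=0
t2.Δ3 f=1 h=0 c=0 d=1 g=1 clk=1 b=1 j=1 e=1 a=1 k=0
t2.Δ4 f=1 h=1 c=0 d=1 g=1 clk=1 b=1 j=1 e=1 a=1 k=0
t3.Δ0 f=1 h=1 c=0 d=1 g=1 clk=1 b=1 j=1 e=1 a=1 k=0
t3.Δ1 f=1 h=1 c=0 d=1 g=1 clk=0 b=1 j=1 e=1 a=1 k=0
t4.Δ0 f=1 h=1 c=0 d=1 g=1 clk=0 b=1 j=1 e=1 a=1 k=0
t4.Δ1 f=1 h=1 c=0 d=1 g=1 clk=1 b=1 j=1 e=1 a=1 k=0
t4.Δ2 f=0 h=1 c=0 d=1 g=1 clk=1 b=1 j=1 e=1 a=1 k=0
t4.Δ3 f=0 h=1 c=1 d=1 g=1 clk=1 b=1 j=1 e=1 a=1 k=0
t4.Δ4 f=0 h=0 c=1 d=1 g=1 clk=1 b=1 j=1 e=1 a=1 k=0
t5.Δ0 f=0 h=0 c=1 d=1 g=1 clk=1 b=1 j=1 e=1 a=1 k=0
t5.Δ1 f=0 h=0 c=1 d=1 g=1 clk=0 b=1 j=1 e=1 a=1 k=0
t6.Δ0 f=0 h=0 c=1 d=1 g=1 clk=0 b=1 j=1 e=1 a=1 k=0
t6.Δ1 f=0 h=0 c=1 d=1 g=1 clk=1 b=1 j=1 e=1 a=1 k=0
t6.Δ2 f=1 h=0 c=1 d=1 g=1 clk=1 b=1 j=1 e=1 a=1 k=0
t6.Δ3 f=1 h=0 c=0 d=1 g=1 clk=1 b=1 j=1 e=1 a=1 k=0
t6.Δ4 f=1 h=1 c=0 d=1 g=1 clk=1 b=1 j=1 e=1 a=1 k=0
t7.Δ0 f=1 h=1 c=0 d=1 g=1 clk=1 b=1 j=1 e=1 a=1 k=0
t7.Δ1 f=1 h=1 c=0 d=1 g=1 clk=0 b=1 j=1 e=1 a=1 k=0
t8.Δ0 f=1 h=1 c=0 d=1 g=1 clk=0 b=1 j=1 e=1 a=1 k=0
t8.Δ1 f=1 h=1 c=0 d=1 g=1 clk=1 b=1 j=1 e=1 a=1 k=0
t8.Δ2 f=0 h=1 c=0 d=1 g=1 clk=1 b=1 j=1 e=1 a=1 k=0
t8.Δ3 f=0 h=1 c=1 d=1 g=1 clk=1 b=1 j=1 e=1 a=1 k=0
t8.Δ4 f=0 h=0 c=1 d=1 g=1 clk=1 b=1 j=1 e=1 a=1 k=0
t9.Δ0 f=0 h=0 c=1 d=1 g=1 clk=1 b=1 j=1 e=1 a=1 k=0
t9.Δ1 f=0 h=0 c=1 d=1 g=1 clk=0 b=1 j=1 e=1 a=1 k=0
t10.Δ0 f=0 h=0 c=1 d=1 g=1 clk=0 b=1 j=1 e=1 a=1 k=0
t10.Δ1 f=0 h=0 c=1 d=1 g=1 clk=1 b=1 j=1 e=1 a=1 k=0
t10.Δ2 f=1 h=0 c=1 d=1 g=1 clk=1 b=1 j=1 e=1 a=1 k=0
t10.Δ3 f=1 h=0 c=0 d=1 g=1 clk=1 b=1 j=1 e=1 a=1 k=0
t10.Δ4 f=1 h=1 c=0 d=1 g=1 clk=1 b=1 j=1 e=1 a=1 k=0
t11.Δ0 f=1 h=1 c=0 d=1 g=1 clk=1 b=1 j=1 e=1 a=1 k=0
t11.Δ1 f=1 h=1 c=0 d=1 g=1 clk=0 b=1 j=1 e=1 a=1 k=0
t12.Δ0 f=1 h=1 c=0 d=1 g=1 clk=0 b=1 j=1 e=1 a=1 k=0
t12.Δ1 f=1 h=1 c=0 d=1 g=1 clk=1 b=1 j=1 e=1 a=1 k=0
t12.Δ2 f=0 h=1 c=0 d=1 g=1 clk=1 b=1 j=1 e=1 a=1 k=0
t12.Δ3 f=0 h=1 c=1 d=1 g=1 clk=1 b=1 j=1 e=1 a=1 k=0
t12.Δ4 f=0 h=0 c=1 d=1 g=1 clk=1 b=1 j=1 e=1 a=1 k=0

0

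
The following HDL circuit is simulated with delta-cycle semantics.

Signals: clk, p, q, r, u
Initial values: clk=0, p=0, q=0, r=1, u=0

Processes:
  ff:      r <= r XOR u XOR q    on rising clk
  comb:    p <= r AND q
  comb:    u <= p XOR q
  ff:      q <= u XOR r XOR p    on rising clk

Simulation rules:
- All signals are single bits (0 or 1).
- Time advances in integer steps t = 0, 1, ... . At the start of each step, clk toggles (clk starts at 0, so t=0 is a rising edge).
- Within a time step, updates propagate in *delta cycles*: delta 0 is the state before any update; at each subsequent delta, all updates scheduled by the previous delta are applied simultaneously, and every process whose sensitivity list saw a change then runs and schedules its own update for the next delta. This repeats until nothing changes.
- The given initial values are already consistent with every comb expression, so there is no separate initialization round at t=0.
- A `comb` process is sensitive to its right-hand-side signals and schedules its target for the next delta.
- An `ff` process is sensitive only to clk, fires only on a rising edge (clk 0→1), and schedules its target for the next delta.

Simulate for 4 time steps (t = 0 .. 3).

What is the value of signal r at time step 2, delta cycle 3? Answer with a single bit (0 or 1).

0

[bits: u,q,r,p,clk]
t=0: Δ0=00100 Δ1=00101 Δ2=01101 Δ3=11111 Δ4=01111 | 4Δ
t=1: Δ0=01111 Δ1=01110 | 1Δ
t=2: Δ0=01110 Δ1=01111 Δ2=00011 Δ3=10001 Δ4=00001 | 4Δ
t=3: Δ0=00001 Δ1=00000 | 1Δ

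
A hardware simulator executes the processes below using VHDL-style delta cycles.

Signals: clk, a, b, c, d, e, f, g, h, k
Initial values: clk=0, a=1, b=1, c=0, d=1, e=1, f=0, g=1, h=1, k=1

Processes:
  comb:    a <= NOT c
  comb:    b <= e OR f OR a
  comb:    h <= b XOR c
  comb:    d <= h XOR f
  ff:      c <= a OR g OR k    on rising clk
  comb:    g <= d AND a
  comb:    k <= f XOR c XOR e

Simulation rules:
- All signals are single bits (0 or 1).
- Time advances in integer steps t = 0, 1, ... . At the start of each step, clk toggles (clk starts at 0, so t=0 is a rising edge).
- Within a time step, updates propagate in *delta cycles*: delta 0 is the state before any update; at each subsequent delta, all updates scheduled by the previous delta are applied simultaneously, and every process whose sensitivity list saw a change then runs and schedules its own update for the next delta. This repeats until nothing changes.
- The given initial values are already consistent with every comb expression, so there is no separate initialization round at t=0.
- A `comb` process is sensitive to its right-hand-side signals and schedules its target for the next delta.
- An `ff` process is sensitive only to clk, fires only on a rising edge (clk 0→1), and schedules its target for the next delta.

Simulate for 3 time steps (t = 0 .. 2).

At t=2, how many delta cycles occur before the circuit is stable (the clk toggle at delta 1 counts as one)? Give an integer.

t0.Δ0 b=1 k=1 h=1 f=0 e=1 a=1 c=0 clk=0 d=1 g=1
t0.Δ1 b=1 k=1 h=1 f=0 e=1 a=1 c=0 clk=1 d=1 g=1
t0.Δ2 b=1 k=1 h=1 f=0 e=1 a=1 c=1 clk=1 d=1 g=1
t0.Δ3 b=1 k=0 h=0 f=0 e=1 a=0 c=1 clk=1 d=1 g=1
t0.Δ4 b=1 k=0 h=0 f=0 e=1 a=0 c=1 clk=1 d=0 g=0
t1.Δ0 b=1 k=0 h=0 f=0 e=1 a=0 c=1 clk=1 d=0 g=0
t1.Δ1 b=1 k=0 h=0 f=0 e=1 a=0 c=1 clk=0 d=0 g=0
t2.Δ0 b=1 k=0 h=0 f=0 e=1 a=0 c=1 clk=0 d=0 g=0
t2.Δ1 b=1 k=0 h=0 f=0 e=1 a=0 c=1 clk=1 d=0 g=0
t2.Δ2 b=1 k=0 h=0 f=0 e=1 a=0 c=0 clk=1 d=0 g=0
t2.Δ3 b=1 k=1 h=1 f=0 e=1 a=1 c=0 clk=1 d=0 g=0
t2.Δ4 b=1 k=1 h=1 f=0 e=1 a=1 c=0 clk=1 d=1 g=0
t2.Δ5 b=1 k=1 h=1 f=0 e=1 a=1 c=0 clk=1 d=1 g=1

5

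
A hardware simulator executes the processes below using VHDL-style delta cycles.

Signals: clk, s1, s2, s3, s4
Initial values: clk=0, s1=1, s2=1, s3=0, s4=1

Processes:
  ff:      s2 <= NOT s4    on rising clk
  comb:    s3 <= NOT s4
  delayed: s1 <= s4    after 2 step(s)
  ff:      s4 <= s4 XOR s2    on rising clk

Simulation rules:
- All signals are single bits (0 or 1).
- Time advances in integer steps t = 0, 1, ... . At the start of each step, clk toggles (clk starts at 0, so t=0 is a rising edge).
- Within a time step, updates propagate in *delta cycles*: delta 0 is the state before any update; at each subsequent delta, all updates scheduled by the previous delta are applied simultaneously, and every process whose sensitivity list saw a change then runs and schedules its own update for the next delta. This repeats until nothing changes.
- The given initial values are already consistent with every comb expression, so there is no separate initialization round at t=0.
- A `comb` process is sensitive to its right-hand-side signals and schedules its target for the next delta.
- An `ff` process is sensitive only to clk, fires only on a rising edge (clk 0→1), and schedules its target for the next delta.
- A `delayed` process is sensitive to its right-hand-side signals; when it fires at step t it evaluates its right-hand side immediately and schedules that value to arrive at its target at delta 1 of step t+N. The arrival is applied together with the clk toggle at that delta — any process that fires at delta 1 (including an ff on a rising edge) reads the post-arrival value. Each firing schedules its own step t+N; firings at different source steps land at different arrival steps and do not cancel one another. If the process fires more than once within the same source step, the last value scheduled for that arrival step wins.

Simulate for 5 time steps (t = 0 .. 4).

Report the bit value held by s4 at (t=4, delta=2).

[bits: clk,s4,s2,s1,s3]
t=0: Δ0=01110 Δ1=11110 Δ2=10010 Δ3=10011 | 3Δ
t=1: Δ0=10011 Δ1=00011 | 1Δ
t=2: Δ0=00011 Δ1=10001 Δ2=10101 | 2Δ
t=3: Δ0=10101 Δ1=00101 | 1Δ
t=4: Δ0=00101 Δ1=10101 Δ2=11101 Δ3=11100 | 3Δ

1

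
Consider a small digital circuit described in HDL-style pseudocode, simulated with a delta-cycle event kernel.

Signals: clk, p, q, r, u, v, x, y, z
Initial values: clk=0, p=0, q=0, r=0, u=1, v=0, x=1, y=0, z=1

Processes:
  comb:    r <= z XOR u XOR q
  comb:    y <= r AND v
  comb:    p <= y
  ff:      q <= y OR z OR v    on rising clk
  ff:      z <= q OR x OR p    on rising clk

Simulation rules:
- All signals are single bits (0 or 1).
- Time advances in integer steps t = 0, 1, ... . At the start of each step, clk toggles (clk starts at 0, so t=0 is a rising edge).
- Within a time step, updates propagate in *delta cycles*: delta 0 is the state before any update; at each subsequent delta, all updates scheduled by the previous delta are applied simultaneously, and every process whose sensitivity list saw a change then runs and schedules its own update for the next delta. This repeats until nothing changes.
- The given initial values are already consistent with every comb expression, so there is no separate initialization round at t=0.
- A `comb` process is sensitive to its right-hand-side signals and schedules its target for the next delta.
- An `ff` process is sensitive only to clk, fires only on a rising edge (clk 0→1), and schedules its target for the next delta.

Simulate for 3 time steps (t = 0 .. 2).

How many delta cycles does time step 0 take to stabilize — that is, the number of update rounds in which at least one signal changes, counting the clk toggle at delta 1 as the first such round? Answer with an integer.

[bits: z,q,v,u,x,y,p,r,clk]
t=0: Δ0=100110000 Δ1=100110001 Δ2=110110001 Δ3=110110011 | 3Δ
t=1: Δ0=110110011 Δ1=110110010 | 1Δ
t=2: Δ0=110110010 Δ1=110110011 | 1Δ

3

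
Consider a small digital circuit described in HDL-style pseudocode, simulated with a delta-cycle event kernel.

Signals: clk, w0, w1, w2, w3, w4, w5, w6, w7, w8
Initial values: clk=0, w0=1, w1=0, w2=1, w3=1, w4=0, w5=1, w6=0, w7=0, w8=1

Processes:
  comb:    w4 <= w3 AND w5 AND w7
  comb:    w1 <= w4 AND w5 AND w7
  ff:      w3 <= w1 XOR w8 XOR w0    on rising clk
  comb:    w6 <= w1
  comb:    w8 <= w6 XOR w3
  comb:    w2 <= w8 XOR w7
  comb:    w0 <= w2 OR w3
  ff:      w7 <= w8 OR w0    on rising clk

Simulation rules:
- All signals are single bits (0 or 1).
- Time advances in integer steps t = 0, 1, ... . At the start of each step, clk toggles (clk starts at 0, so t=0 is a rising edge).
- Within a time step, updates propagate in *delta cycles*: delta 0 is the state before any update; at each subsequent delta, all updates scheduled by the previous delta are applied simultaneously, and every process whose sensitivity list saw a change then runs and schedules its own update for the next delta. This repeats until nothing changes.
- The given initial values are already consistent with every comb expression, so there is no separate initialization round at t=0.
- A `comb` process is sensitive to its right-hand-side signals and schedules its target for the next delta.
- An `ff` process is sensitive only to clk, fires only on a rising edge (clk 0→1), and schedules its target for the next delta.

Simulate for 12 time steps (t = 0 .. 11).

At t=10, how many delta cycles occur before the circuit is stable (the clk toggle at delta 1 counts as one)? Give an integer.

7

t=0 Δ0: w1=0 w6=0 w4=0 clk=0 w5=1 w3=1 w2=1 w8=1 w0=1 w7=0
  Δ1: clk:0→1
  Δ2: w3:1→0, w7:0→1
  Δ3: w2:1→0, w8:1→0
  Δ4: w2:0→1, w0:1→0
  Δ5: w0:0→1
  (5Δ to stable)
t=1 Δ0: w1=0 w6=0 w4=0 clk=1 w5=1 w3=0 w2=1 w8=0 w0=1 w7=1
  Δ1: clk:1→0
  (1Δ to stable)
t=2 Δ0: w1=0 w6=0 w4=0 clk=0 w5=1 w3=0 w2=1 w8=0 w0=1 w7=1
  Δ1: clk:0→1
  Δ2: w3:0→1
  Δ3: w4:0→1, w8:0→1
  Δ4: w1:0→1, w2:1→0
  Δ5: w6:0→1
  Δ6: w8:1→0
  Δ7: w2:0→1
  (7Δ to stable)
t=3 Δ0: w1=1 w6=1 w4=1 clk=1 w5=1 w3=1 w2=1 w8=0 w0=1 w7=1
  Δ1: clk:1→0
  (1Δ to stable)
t=4 Δ0: w1=1 w6=1 w4=1 clk=0 w5=1 w3=1 w2=1 w8=0 w0=1 w7=1
  Δ1: clk:0→1
  Δ2: w3:1→0
  Δ3: w4:1→0, w8:0→1
  Δ4: w1:1→0, w2:1→0
  Δ5: w6:1→0, w0:1→0
  Δ6: w8:1→0
  Δ7: w2:0→1
  Δ8: w0:0→1
  (8Δ to stable)
t=5 Δ0: w1=0 w6=0 w4=0 clk=1 w5=1 w3=0 w2=1 w8=0 w0=1 w7=1
  Δ1: clk:1→0
  (1Δ to stable)
t=6 Δ0: w1=0 w6=0 w4=0 clk=0 w5=1 w3=0 w2=1 w8=0 w0=1 w7=1
  Δ1: clk:0→1
  Δ2: w3:0→1
  Δ3: w4:0→1, w8:0→1
  Δ4: w1:0→1, w2:1→0
  Δ5: w6:0→1
  Δ6: w8:1→0
  Δ7: w2:0→1
  (7Δ to stable)
t=7 Δ0: w1=1 w6=1 w4=1 clk=1 w5=1 w3=1 w2=1 w8=0 w0=1 w7=1
  Δ1: clk:1→0
  (1Δ to stable)
t=8 Δ0: w1=1 w6=1 w4=1 clk=0 w5=1 w3=1 w2=1 w8=0 w0=1 w7=1
  Δ1: clk:0→1
  Δ2: w3:1→0
  Δ3: w4:1→0, w8:0→1
  Δ4: w1:1→0, w2:1→0
  Δ5: w6:1→0, w0:1→0
  Δ6: w8:1→0
  Δ7: w2:0→1
  Δ8: w0:0→1
  (8Δ to stable)
t=9 Δ0: w1=0 w6=0 w4=0 clk=1 w5=1 w3=0 w2=1 w8=0 w0=1 w7=1
  Δ1: clk:1→0
  (1Δ to stable)
t=10 Δ0: w1=0 w6=0 w4=0 clk=0 w5=1 w3=0 w2=1 w8=0 w0=1 w7=1
  Δ1: clk:0→1
  Δ2: w3:0→1
  Δ3: w4:0→1, w8:0→1
  Δ4: w1:0→1, w2:1→0
  Δ5: w6:0→1
  Δ6: w8:1→0
  Δ7: w2:0→1
  (7Δ to stable)
t=11 Δ0: w1=1 w6=1 w4=1 clk=1 w5=1 w3=1 w2=1 w8=0 w0=1 w7=1
  Δ1: clk:1→0
  (1Δ to stable)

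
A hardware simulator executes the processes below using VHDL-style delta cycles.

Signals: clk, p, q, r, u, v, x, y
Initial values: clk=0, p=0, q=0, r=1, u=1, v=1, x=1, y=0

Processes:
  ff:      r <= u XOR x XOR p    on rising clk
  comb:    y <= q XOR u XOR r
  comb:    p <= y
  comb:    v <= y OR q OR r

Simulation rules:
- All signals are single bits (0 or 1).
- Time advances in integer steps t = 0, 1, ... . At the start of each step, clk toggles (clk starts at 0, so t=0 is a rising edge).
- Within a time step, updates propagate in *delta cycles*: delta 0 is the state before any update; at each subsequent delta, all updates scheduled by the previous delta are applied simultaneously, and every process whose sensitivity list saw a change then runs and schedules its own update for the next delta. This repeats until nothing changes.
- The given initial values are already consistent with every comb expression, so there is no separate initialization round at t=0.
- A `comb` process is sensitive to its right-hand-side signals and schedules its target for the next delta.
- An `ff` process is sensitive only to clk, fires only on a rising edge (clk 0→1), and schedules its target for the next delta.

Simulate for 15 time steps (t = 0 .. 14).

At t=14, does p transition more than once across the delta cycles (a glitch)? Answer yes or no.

[bits: u,clk,r,v,q,y,p,x]
t=0: Δ0=10110001 Δ1=11110001 Δ2=11010001 Δ3=11000101 Δ4=11010111 | 4Δ
t=1: Δ0=11010111 Δ1=10010111 | 1Δ
t=2: Δ0=10010111 Δ1=11010111 Δ2=11110111 Δ3=11110011 Δ4=11110001 | 4Δ
t=3: Δ0=11110001 Δ1=10110001 | 1Δ
t=4: Δ0=10110001 Δ1=11110001 Δ2=11010001 Δ3=11000101 Δ4=11010111 | 4Δ
t=5: Δ0=11010111 Δ1=10010111 | 1Δ
t=6: Δ0=10010111 Δ1=11010111 Δ2=11110111 Δ3=11110011 Δ4=11110001 | 4Δ
t=7: Δ0=11110001 Δ1=10110001 | 1Δ
t=8: Δ0=10110001 Δ1=11110001 Δ2=11010001 Δ3=11000101 Δ4=11010111 | 4Δ
t=9: Δ0=11010111 Δ1=10010111 | 1Δ
t=10: Δ0=10010111 Δ1=11010111 Δ2=11110111 Δ3=11110011 Δ4=11110001 | 4Δ
t=11: Δ0=11110001 Δ1=10110001 | 1Δ
t=12: Δ0=10110001 Δ1=11110001 Δ2=11010001 Δ3=11000101 Δ4=11010111 | 4Δ
t=13: Δ0=11010111 Δ1=10010111 | 1Δ
t=14: Δ0=10010111 Δ1=11010111 Δ2=11110111 Δ3=11110011 Δ4=11110001 | 4Δ

no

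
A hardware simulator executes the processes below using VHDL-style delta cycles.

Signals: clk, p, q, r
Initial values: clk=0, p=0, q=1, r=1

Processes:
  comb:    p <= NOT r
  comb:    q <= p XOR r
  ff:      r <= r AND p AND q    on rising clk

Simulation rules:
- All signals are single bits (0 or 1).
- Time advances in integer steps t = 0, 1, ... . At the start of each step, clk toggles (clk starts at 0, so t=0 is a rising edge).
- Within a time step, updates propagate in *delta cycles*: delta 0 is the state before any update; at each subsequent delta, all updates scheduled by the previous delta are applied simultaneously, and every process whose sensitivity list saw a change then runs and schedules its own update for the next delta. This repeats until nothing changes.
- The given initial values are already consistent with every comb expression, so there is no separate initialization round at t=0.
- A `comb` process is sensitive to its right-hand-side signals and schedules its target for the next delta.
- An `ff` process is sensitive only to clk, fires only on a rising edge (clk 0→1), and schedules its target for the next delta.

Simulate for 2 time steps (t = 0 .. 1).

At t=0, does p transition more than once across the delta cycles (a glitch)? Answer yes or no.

no

t0.Δ0 q=1 r=1 clk=0 p=0
t0.Δ1 q=1 r=1 clk=1 p=0
t0.Δ2 q=1 r=0 clk=1 p=0
t0.Δ3 q=0 r=0 clk=1 p=1
t0.Δ4 q=1 r=0 clk=1 p=1
t1.Δ0 q=1 r=0 clk=1 p=1
t1.Δ1 q=1 r=0 clk=0 p=1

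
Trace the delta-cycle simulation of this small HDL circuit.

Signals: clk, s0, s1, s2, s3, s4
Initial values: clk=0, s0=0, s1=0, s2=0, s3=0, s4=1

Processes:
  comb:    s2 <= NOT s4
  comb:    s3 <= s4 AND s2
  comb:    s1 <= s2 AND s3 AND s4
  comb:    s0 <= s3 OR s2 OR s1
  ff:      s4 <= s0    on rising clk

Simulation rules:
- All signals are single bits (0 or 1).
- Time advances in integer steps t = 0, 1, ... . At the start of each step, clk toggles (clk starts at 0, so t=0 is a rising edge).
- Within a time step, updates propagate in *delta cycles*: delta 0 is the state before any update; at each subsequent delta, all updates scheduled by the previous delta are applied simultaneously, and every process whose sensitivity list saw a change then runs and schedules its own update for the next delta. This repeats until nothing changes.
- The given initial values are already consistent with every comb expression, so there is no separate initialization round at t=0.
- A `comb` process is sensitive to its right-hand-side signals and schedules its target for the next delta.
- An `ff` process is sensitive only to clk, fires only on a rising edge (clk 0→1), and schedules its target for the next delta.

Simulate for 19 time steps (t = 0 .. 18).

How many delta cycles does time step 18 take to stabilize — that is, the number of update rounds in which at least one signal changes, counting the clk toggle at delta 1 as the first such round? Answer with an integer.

5

t0.Δ0 s3=0 s2=0 s4=1 s1=0 s0=0 clk=0
t0.Δ1 s3=0 s2=0 s4=1 s1=0 s0=0 clk=1
t0.Δ2 s3=0 s2=0 s4=0 s1=0 s0=0 clk=1
t0.Δ3 s3=0 s2=1 s4=0 s1=0 s0=0 clk=1
t0.Δ4 s3=0 s2=1 s4=0 s1=0 s0=1 clk=1
t1.Δ0 s3=0 s2=1 s4=0 s1=0 s0=1 clk=1
t1.Δ1 s3=0 s2=1 s4=0 s1=0 s0=1 clk=0
t2.Δ0 s3=0 s2=1 s4=0 s1=0 s0=1 clk=0
t2.Δ1 s3=0 s2=1 s4=0 s1=0 s0=1 clk=1
t2.Δ2 s3=0 s2=1 s4=1 s1=0 s0=1 clk=1
t2.Δ3 s3=1 s2=0 s4=1 s1=0 s0=1 clk=1
t2.Δ4 s3=0 s2=0 s4=1 s1=0 s0=1 clk=1
t2.Δ5 s3=0 s2=0 s4=1 s1=0 s0=0 clk=1
t3.Δ0 s3=0 s2=0 s4=1 s1=0 s0=0 clk=1
t3.Δ1 s3=0 s2=0 s4=1 s1=0 s0=0 clk=0
t4.Δ0 s3=0 s2=0 s4=1 s1=0 s0=0 clk=0
t4.Δ1 s3=0 s2=0 s4=1 s1=0 s0=0 clk=1
t4.Δ2 s3=0 s2=0 s4=0 s1=0 s0=0 clk=1
t4.Δ3 s3=0 s2=1 s4=0 s1=0 s0=0 clk=1
t4.Δ4 s3=0 s2=1 s4=0 s1=0 s0=1 clk=1
t5.Δ0 s3=0 s2=1 s4=0 s1=0 s0=1 clk=1
t5.Δ1 s3=0 s2=1 s4=0 s1=0 s0=1 clk=0
t6.Δ0 s3=0 s2=1 s4=0 s1=0 s0=1 clk=0
t6.Δ1 s3=0 s2=1 s4=0 s1=0 s0=1 clk=1
t6.Δ2 s3=0 s2=1 s4=1 s1=0 s0=1 clk=1
t6.Δ3 s3=1 s2=0 s4=1 s1=0 s0=1 clk=1
t6.Δ4 s3=0 s2=0 s4=1 s1=0 s0=1 clk=1
t6.Δ5 s3=0 s2=0 s4=1 s1=0 s0=0 clk=1
t7.Δ0 s3=0 s2=0 s4=1 s1=0 s0=0 clk=1
t7.Δ1 s3=0 s2=0 s4=1 s1=0 s0=0 clk=0
t8.Δ0 s3=0 s2=0 s4=1 s1=0 s0=0 clk=0
t8.Δ1 s3=0 s2=0 s4=1 s1=0 s0=0 clk=1
t8.Δ2 s3=0 s2=0 s4=0 s1=0 s0=0 clk=1
t8.Δ3 s3=0 s2=1 s4=0 s1=0 s0=0 clk=1
t8.Δ4 s3=0 s2=1 s4=0 s1=0 s0=1 clk=1
t9.Δ0 s3=0 s2=1 s4=0 s1=0 s0=1 clk=1
t9.Δ1 s3=0 s2=1 s4=0 s1=0 s0=1 clk=0
t10.Δ0 s3=0 s2=1 s4=0 s1=0 s0=1 clk=0
t10.Δ1 s3=0 s2=1 s4=0 s1=0 s0=1 clk=1
t10.Δ2 s3=0 s2=1 s4=1 s1=0 s0=1 clk=1
t10.Δ3 s3=1 s2=0 s4=1 s1=0 s0=1 clk=1
t10.Δ4 s3=0 s2=0 s4=1 s1=0 s0=1 clk=1
t10.Δ5 s3=0 s2=0 s4=1 s1=0 s0=0 clk=1
t11.Δ0 s3=0 s2=0 s4=1 s1=0 s0=0 clk=1
t11.Δ1 s3=0 s2=0 s4=1 s1=0 s0=0 clk=0
t12.Δ0 s3=0 s2=0 s4=1 s1=0 s0=0 clk=0
t12.Δ1 s3=0 s2=0 s4=1 s1=0 s0=0 clk=1
t12.Δ2 s3=0 s2=0 s4=0 s1=0 s0=0 clk=1
t12.Δ3 s3=0 s2=1 s4=0 s1=0 s0=0 clk=1
t12.Δ4 s3=0 s2=1 s4=0 s1=0 s0=1 clk=1
t13.Δ0 s3=0 s2=1 s4=0 s1=0 s0=1 clk=1
t13.Δ1 s3=0 s2=1 s4=0 s1=0 s0=1 clk=0
t14.Δ0 s3=0 s2=1 s4=0 s1=0 s0=1 clk=0
t14.Δ1 s3=0 s2=1 s4=0 s1=0 s0=1 clk=1
t14.Δ2 s3=0 s2=1 s4=1 s1=0 s0=1 clk=1
t14.Δ3 s3=1 s2=0 s4=1 s1=0 s0=1 clk=1
t14.Δ4 s3=0 s2=0 s4=1 s1=0 s0=1 clk=1
t14.Δ5 s3=0 s2=0 s4=1 s1=0 s0=0 clk=1
t15.Δ0 s3=0 s2=0 s4=1 s1=0 s0=0 clk=1
t15.Δ1 s3=0 s2=0 s4=1 s1=0 s0=0 clk=0
t16.Δ0 s3=0 s2=0 s4=1 s1=0 s0=0 clk=0
t16.Δ1 s3=0 s2=0 s4=1 s1=0 s0=0 clk=1
t16.Δ2 s3=0 s2=0 s4=0 s1=0 s0=0 clk=1
t16.Δ3 s3=0 s2=1 s4=0 s1=0 s0=0 clk=1
t16.Δ4 s3=0 s2=1 s4=0 s1=0 s0=1 clk=1
t17.Δ0 s3=0 s2=1 s4=0 s1=0 s0=1 clk=1
t17.Δ1 s3=0 s2=1 s4=0 s1=0 s0=1 clk=0
t18.Δ0 s3=0 s2=1 s4=0 s1=0 s0=1 clk=0
t18.Δ1 s3=0 s2=1 s4=0 s1=0 s0=1 clk=1
t18.Δ2 s3=0 s2=1 s4=1 s1=0 s0=1 clk=1
t18.Δ3 s3=1 s2=0 s4=1 s1=0 s0=1 clk=1
t18.Δ4 s3=0 s2=0 s4=1 s1=0 s0=1 clk=1
t18.Δ5 s3=0 s2=0 s4=1 s1=0 s0=0 clk=1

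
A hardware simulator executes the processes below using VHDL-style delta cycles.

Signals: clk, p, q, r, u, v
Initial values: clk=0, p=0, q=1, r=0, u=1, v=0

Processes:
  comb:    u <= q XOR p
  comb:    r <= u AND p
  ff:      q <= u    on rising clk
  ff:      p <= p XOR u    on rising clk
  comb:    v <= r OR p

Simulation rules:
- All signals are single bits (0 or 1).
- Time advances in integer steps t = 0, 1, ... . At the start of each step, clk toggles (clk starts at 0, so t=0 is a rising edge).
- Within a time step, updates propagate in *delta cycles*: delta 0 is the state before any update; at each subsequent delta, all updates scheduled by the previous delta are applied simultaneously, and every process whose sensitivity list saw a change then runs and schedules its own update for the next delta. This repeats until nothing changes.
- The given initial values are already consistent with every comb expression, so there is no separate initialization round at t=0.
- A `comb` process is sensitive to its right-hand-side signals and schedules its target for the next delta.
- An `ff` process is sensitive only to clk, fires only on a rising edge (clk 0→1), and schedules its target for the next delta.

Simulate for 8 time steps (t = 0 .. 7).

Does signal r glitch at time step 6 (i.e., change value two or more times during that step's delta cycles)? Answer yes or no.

yes

t0.Δ0 p=0 u=1 clk=0 v=0 r=0 q=1
t0.Δ1 p=0 u=1 clk=1 v=0 r=0 q=1
t0.Δ2 p=1 u=1 clk=1 v=0 r=0 q=1
t0.Δ3 p=1 u=0 clk=1 v=1 r=1 q=1
t0.Δ4 p=1 u=0 clk=1 v=1 r=0 q=1
t1.Δ0 p=1 u=0 clk=1 v=1 r=0 q=1
t1.Δ1 p=1 u=0 clk=0 v=1 r=0 q=1
t2.Δ0 p=1 u=0 clk=0 v=1 r=0 q=1
t2.Δ1 p=1 u=0 clk=1 v=1 r=0 q=1
t2.Δ2 p=1 u=0 clk=1 v=1 r=0 q=0
t2.Δ3 p=1 u=1 clk=1 v=1 r=0 q=0
t2.Δ4 p=1 u=1 clk=1 v=1 r=1 q=0
t3.Δ0 p=1 u=1 clk=1 v=1 r=1 q=0
t3.Δ1 p=1 u=1 clk=0 v=1 r=1 q=0
t4.Δ0 p=1 u=1 clk=0 v=1 r=1 q=0
t4.Δ1 p=1 u=1 clk=1 v=1 r=1 q=0
t4.Δ2 p=0 u=1 clk=1 v=1 r=1 q=1
t4.Δ3 p=0 u=1 clk=1 v=1 r=0 q=1
t4.Δ4 p=0 u=1 clk=1 v=0 r=0 q=1
t5.Δ0 p=0 u=1 clk=1 v=0 r=0 q=1
t5.Δ1 p=0 u=1 clk=0 v=0 r=0 q=1
t6.Δ0 p=0 u=1 clk=0 v=0 r=0 q=1
t6.Δ1 p=0 u=1 clk=1 v=0 r=0 q=1
t6.Δ2 p=1 u=1 clk=1 v=0 r=0 q=1
t6.Δ3 p=1 u=0 clk=1 v=1 r=1 q=1
t6.Δ4 p=1 u=0 clk=1 v=1 r=0 q=1
t7.Δ0 p=1 u=0 clk=1 v=1 r=0 q=1
t7.Δ1 p=1 u=0 clk=0 v=1 r=0 q=1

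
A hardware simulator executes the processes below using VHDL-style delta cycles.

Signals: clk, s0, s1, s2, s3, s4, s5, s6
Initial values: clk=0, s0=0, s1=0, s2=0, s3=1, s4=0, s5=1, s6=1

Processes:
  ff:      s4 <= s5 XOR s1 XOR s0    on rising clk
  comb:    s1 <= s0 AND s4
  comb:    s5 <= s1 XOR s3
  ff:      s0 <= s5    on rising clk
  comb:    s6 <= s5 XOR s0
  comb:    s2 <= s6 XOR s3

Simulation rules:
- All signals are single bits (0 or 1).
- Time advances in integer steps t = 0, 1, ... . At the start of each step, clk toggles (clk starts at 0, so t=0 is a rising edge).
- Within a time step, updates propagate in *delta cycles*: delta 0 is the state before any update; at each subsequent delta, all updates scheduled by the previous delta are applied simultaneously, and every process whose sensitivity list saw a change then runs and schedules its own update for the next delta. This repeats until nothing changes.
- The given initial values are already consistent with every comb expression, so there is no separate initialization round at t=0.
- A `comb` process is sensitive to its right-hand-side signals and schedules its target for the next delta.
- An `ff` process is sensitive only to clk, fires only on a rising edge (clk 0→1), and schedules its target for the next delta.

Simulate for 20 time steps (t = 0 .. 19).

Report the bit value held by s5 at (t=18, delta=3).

0

t0.Δ0 s2=0 s6=1 s5=1 s0=0 s4=0 clk=0 s1=0 s3=1
t0.Δ1 s2=0 s6=1 s5=1 s0=0 s4=0 clk=1 s1=0 s3=1
t0.Δ2 s2=0 s6=1 s5=1 s0=1 s4=1 clk=1 s1=0 s3=1
t0.Δ3 s2=0 s6=0 s5=1 s0=1 s4=1 clk=1 s1=1 s3=1
t0.Δ4 s2=1 s6=0 s5=0 s0=1 s4=1 clk=1 s1=1 s3=1
t0.Δ5 s2=1 s6=1 s5=0 s0=1 s4=1 clk=1 s1=1 s3=1
t0.Δ6 s2=0 s6=1 s5=0 s0=1 s4=1 clk=1 s1=1 s3=1
t1.Δ0 s2=0 s6=1 s5=0 s0=1 s4=1 clk=1 s1=1 s3=1
t1.Δ1 s2=0 s6=1 s5=0 s0=1 s4=1 clk=0 s1=1 s3=1
t2.Δ0 s2=0 s6=1 s5=0 s0=1 s4=1 clk=0 s1=1 s3=1
t2.Δ1 s2=0 s6=1 s5=0 s0=1 s4=1 clk=1 s1=1 s3=1
t2.Δ2 s2=0 s6=1 s5=0 s0=0 s4=0 clk=1 s1=1 s3=1
t2.Δ3 s2=0 s6=0 s5=0 s0=0 s4=0 clk=1 s1=0 s3=1
t2.Δ4 s2=1 s6=0 s5=1 s0=0 s4=0 clk=1 s1=0 s3=1
t2.Δ5 s2=1 s6=1 s5=1 s0=0 s4=0 clk=1 s1=0 s3=1
t2.Δ6 s2=0 s6=1 s5=1 s0=0 s4=0 clk=1 s1=0 s3=1
t3.Δ0 s2=0 s6=1 s5=1 s0=0 s4=0 clk=1 s1=0 s3=1
t3.Δ1 s2=0 s6=1 s5=1 s0=0 s4=0 clk=0 s1=0 s3=1
t4.Δ0 s2=0 s6=1 s5=1 s0=0 s4=0 clk=0 s1=0 s3=1
t4.Δ1 s2=0 s6=1 s5=1 s0=0 s4=0 clk=1 s1=0 s3=1
t4.Δ2 s2=0 s6=1 s5=1 s0=1 s4=1 clk=1 s1=0 s3=1
t4.Δ3 s2=0 s6=0 s5=1 s0=1 s4=1 clk=1 s1=1 s3=1
t4.Δ4 s2=1 s6=0 s5=0 s0=1 s4=1 clk=1 s1=1 s3=1
t4.Δ5 s2=1 s6=1 s5=0 s0=1 s4=1 clk=1 s1=1 s3=1
t4.Δ6 s2=0 s6=1 s5=0 s0=1 s4=1 clk=1 s1=1 s3=1
t5.Δ0 s2=0 s6=1 s5=0 s0=1 s4=1 clk=1 s1=1 s3=1
t5.Δ1 s2=0 s6=1 s5=0 s0=1 s4=1 clk=0 s1=1 s3=1
t6.Δ0 s2=0 s6=1 s5=0 s0=1 s4=1 clk=0 s1=1 s3=1
t6.Δ1 s2=0 s6=1 s5=0 s0=1 s4=1 clk=1 s1=1 s3=1
t6.Δ2 s2=0 s6=1 s5=0 s0=0 s4=0 clk=1 s1=1 s3=1
t6.Δ3 s2=0 s6=0 s5=0 s0=0 s4=0 clk=1 s1=0 s3=1
t6.Δ4 s2=1 s6=0 s5=1 s0=0 s4=0 clk=1 s1=0 s3=1
t6.Δ5 s2=1 s6=1 s5=1 s0=0 s4=0 clk=1 s1=0 s3=1
t6.Δ6 s2=0 s6=1 s5=1 s0=0 s4=0 clk=1 s1=0 s3=1
t7.Δ0 s2=0 s6=1 s5=1 s0=0 s4=0 clk=1 s1=0 s3=1
t7.Δ1 s2=0 s6=1 s5=1 s0=0 s4=0 clk=0 s1=0 s3=1
t8.Δ0 s2=0 s6=1 s5=1 s0=0 s4=0 clk=0 s1=0 s3=1
t8.Δ1 s2=0 s6=1 s5=1 s0=0 s4=0 clk=1 s1=0 s3=1
t8.Δ2 s2=0 s6=1 s5=1 s0=1 s4=1 clk=1 s1=0 s3=1
t8.Δ3 s2=0 s6=0 s5=1 s0=1 s4=1 clk=1 s1=1 s3=1
t8.Δ4 s2=1 s6=0 s5=0 s0=1 s4=1 clk=1 s1=1 s3=1
t8.Δ5 s2=1 s6=1 s5=0 s0=1 s4=1 clk=1 s1=1 s3=1
t8.Δ6 s2=0 s6=1 s5=0 s0=1 s4=1 clk=1 s1=1 s3=1
t9.Δ0 s2=0 s6=1 s5=0 s0=1 s4=1 clk=1 s1=1 s3=1
t9.Δ1 s2=0 s6=1 s5=0 s0=1 s4=1 clk=0 s1=1 s3=1
t10.Δ0 s2=0 s6=1 s5=0 s0=1 s4=1 clk=0 s1=1 s3=1
t10.Δ1 s2=0 s6=1 s5=0 s0=1 s4=1 clk=1 s1=1 s3=1
t10.Δ2 s2=0 s6=1 s5=0 s0=0 s4=0 clk=1 s1=1 s3=1
t10.Δ3 s2=0 s6=0 s5=0 s0=0 s4=0 clk=1 s1=0 s3=1
t10.Δ4 s2=1 s6=0 s5=1 s0=0 s4=0 clk=1 s1=0 s3=1
t10.Δ5 s2=1 s6=1 s5=1 s0=0 s4=0 clk=1 s1=0 s3=1
t10.Δ6 s2=0 s6=1 s5=1 s0=0 s4=0 clk=1 s1=0 s3=1
t11.Δ0 s2=0 s6=1 s5=1 s0=0 s4=0 clk=1 s1=0 s3=1
t11.Δ1 s2=0 s6=1 s5=1 s0=0 s4=0 clk=0 s1=0 s3=1
t12.Δ0 s2=0 s6=1 s5=1 s0=0 s4=0 clk=0 s1=0 s3=1
t12.Δ1 s2=0 s6=1 s5=1 s0=0 s4=0 clk=1 s1=0 s3=1
t12.Δ2 s2=0 s6=1 s5=1 s0=1 s4=1 clk=1 s1=0 s3=1
t12.Δ3 s2=0 s6=0 s5=1 s0=1 s4=1 clk=1 s1=1 s3=1
t12.Δ4 s2=1 s6=0 s5=0 s0=1 s4=1 clk=1 s1=1 s3=1
t12.Δ5 s2=1 s6=1 s5=0 s0=1 s4=1 clk=1 s1=1 s3=1
t12.Δ6 s2=0 s6=1 s5=0 s0=1 s4=1 clk=1 s1=1 s3=1
t13.Δ0 s2=0 s6=1 s5=0 s0=1 s4=1 clk=1 s1=1 s3=1
t13.Δ1 s2=0 s6=1 s5=0 s0=1 s4=1 clk=0 s1=1 s3=1
t14.Δ0 s2=0 s6=1 s5=0 s0=1 s4=1 clk=0 s1=1 s3=1
t14.Δ1 s2=0 s6=1 s5=0 s0=1 s4=1 clk=1 s1=1 s3=1
t14.Δ2 s2=0 s6=1 s5=0 s0=0 s4=0 clk=1 s1=1 s3=1
t14.Δ3 s2=0 s6=0 s5=0 s0=0 s4=0 clk=1 s1=0 s3=1
t14.Δ4 s2=1 s6=0 s5=1 s0=0 s4=0 clk=1 s1=0 s3=1
t14.Δ5 s2=1 s6=1 s5=1 s0=0 s4=0 clk=1 s1=0 s3=1
t14.Δ6 s2=0 s6=1 s5=1 s0=0 s4=0 clk=1 s1=0 s3=1
t15.Δ0 s2=0 s6=1 s5=1 s0=0 s4=0 clk=1 s1=0 s3=1
t15.Δ1 s2=0 s6=1 s5=1 s0=0 s4=0 clk=0 s1=0 s3=1
t16.Δ0 s2=0 s6=1 s5=1 s0=0 s4=0 clk=0 s1=0 s3=1
t16.Δ1 s2=0 s6=1 s5=1 s0=0 s4=0 clk=1 s1=0 s3=1
t16.Δ2 s2=0 s6=1 s5=1 s0=1 s4=1 clk=1 s1=0 s3=1
t16.Δ3 s2=0 s6=0 s5=1 s0=1 s4=1 clk=1 s1=1 s3=1
t16.Δ4 s2=1 s6=0 s5=0 s0=1 s4=1 clk=1 s1=1 s3=1
t16.Δ5 s2=1 s6=1 s5=0 s0=1 s4=1 clk=1 s1=1 s3=1
t16.Δ6 s2=0 s6=1 s5=0 s0=1 s4=1 clk=1 s1=1 s3=1
t17.Δ0 s2=0 s6=1 s5=0 s0=1 s4=1 clk=1 s1=1 s3=1
t17.Δ1 s2=0 s6=1 s5=0 s0=1 s4=1 clk=0 s1=1 s3=1
t18.Δ0 s2=0 s6=1 s5=0 s0=1 s4=1 clk=0 s1=1 s3=1
t18.Δ1 s2=0 s6=1 s5=0 s0=1 s4=1 clk=1 s1=1 s3=1
t18.Δ2 s2=0 s6=1 s5=0 s0=0 s4=0 clk=1 s1=1 s3=1
t18.Δ3 s2=0 s6=0 s5=0 s0=0 s4=0 clk=1 s1=0 s3=1
t18.Δ4 s2=1 s6=0 s5=1 s0=0 s4=0 clk=1 s1=0 s3=1
t18.Δ5 s2=1 s6=1 s5=1 s0=0 s4=0 clk=1 s1=0 s3=1
t18.Δ6 s2=0 s6=1 s5=1 s0=0 s4=0 clk=1 s1=0 s3=1
t19.Δ0 s2=0 s6=1 s5=1 s0=0 s4=0 clk=1 s1=0 s3=1
t19.Δ1 s2=0 s6=1 s5=1 s0=0 s4=0 clk=0 s1=0 s3=1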